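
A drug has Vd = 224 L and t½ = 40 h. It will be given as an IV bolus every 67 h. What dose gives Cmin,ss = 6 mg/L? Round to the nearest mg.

τ/t½ = 67/40 ≈ 1.675, so f = (1/2)^(67/40) ≈ 0.313166.
Cmin,ss = (D/Vd)·f/(1−f), so D = Cmin,ss·Vd·(1−f)/f.
D = 6 × 224 × (1−f)/f ≈ 6 × 224 × 2.19319 ≈ 2947.65 mg.

2948 mg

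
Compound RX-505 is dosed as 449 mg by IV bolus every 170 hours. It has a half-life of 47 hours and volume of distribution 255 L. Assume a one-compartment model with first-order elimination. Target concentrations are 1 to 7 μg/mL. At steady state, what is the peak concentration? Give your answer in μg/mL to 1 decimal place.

Over one 170-h interval, 170/47 ≈ 3.617 half-lives elapse, leaving f ≈ 0.0815 of each dose.
Accumulation ratio R = 1/(1 − f) ≈ 1/0.9185 ≈ 1.0887.
Single-dose peak C₀ = D/Vd = 449/255 ≈ 1.761 μg/mL.
Steady-state peak Cmax,ss = C₀·R ≈ 1.761 × 1.0887 ≈ 1.917 μg/mL.
Peak 1.9 μg/mL vs MTC 7 μg/mL: below toxic threshold.

1.9 μg/mL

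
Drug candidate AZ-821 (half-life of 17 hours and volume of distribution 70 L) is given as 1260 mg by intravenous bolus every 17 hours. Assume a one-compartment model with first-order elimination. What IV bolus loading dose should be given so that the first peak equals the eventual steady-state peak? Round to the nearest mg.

2520 mg

f = (1/2)^(17/17) ≈ 0.500000; accumulation ratio R = 1/(1−f) ≈ 2.00000.
Loading dose to hit Cmax,ss on first dose: D_load = D_maint·R ≈ 1260 × 2.00000 ≈ 2520.00 mg.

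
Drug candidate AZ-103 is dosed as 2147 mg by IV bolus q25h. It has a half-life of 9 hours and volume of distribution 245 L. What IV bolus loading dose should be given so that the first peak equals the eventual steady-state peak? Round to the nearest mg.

f = (1/2)^(25/9) ≈ 0.145816; accumulation ratio R = 1/(1−f) ≈ 1.17071.
Loading dose to hit Cmax,ss on first dose: D_load = D_maint·R ≈ 2147 × 1.17071 ≈ 2513.51 mg.

2514 mg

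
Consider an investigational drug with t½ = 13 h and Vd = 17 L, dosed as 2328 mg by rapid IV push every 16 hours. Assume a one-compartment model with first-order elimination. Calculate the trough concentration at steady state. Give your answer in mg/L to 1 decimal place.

k = ln2/t½ = ln2/13 ≈ 0.053319 h⁻¹; fraction remaining f = e^(−kτ) = e^(−0.053319×16) ≈ 0.4261.
Accumulation ratio R = 1/(1 − f) ≈ 1/0.5739 ≈ 1.7425.
Single-dose peak C₀ = D/Vd = 2328/17 ≈ 136.941 mg/L.
Cmax,ss = C₀/(1 − f) ≈ 136.941/0.5739 ≈ 238.615 mg/L.
Steady-state trough Cmin,ss = Cmax,ss·f ≈ 238.615 × 0.4261 ≈ 101.674 mg/L.

101.7 mg/L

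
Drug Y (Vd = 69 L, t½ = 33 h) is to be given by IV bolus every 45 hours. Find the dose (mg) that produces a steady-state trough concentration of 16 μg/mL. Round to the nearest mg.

τ/t½ = 45/33 ≈ 1.3636, so f = (1/2)^(45/33) ≈ 0.388602.
Cmin,ss = (D/Vd)·f/(1−f), so D = Cmin,ss·Vd·(1−f)/f.
D = 16 × 69 × (1−f)/f ≈ 16 × 69 × 1.57333 ≈ 1736.96 mg.

1737 mg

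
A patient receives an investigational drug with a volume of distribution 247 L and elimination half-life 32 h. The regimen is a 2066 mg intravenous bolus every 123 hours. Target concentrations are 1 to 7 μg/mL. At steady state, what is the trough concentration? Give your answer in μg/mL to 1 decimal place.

0.6 μg/mL

τ/t½ = 123/32 ≈ 3.8438, so fraction remaining f = (1/2)^(123/32) ≈ 0.0696.
At steady state, accumulation factor R = 1/(1 − e^(−kτ)) ≈ 1.0748.
Single-dose peak C₀ = D/Vd = 2066/247 ≈ 8.364 μg/mL.
Steady-state peak Cmax,ss = C₀·R ≈ 8.364 × 1.0748 ≈ 8.990 μg/mL.
Steady-state trough Cmin,ss = Cmax,ss·f ≈ 8.990 × 0.0696 ≈ 0.626 μg/mL.
Trough 0.6 μg/mL vs MEC 1 μg/mL: subtherapeutic.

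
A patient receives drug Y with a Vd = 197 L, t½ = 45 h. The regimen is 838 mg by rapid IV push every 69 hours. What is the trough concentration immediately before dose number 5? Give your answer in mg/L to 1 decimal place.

f = (1/2)^(τ/t½) = (1/2)^(69/45) ≈ 0.3455.
C₀ = D/Vd = 838/197 ≈ 4.254 mg/L.
Before the 5th dose, 4 doses have been given. Superposition: Cmin = C₀·(f + f² + … + f^4).
≈ 4.254 × (0.3455 + 0.1194 + 0.0412 + 0.0142) ≈ 4.254 × 0.5203 ≈ 2.213 mg/L.

2.2 mg/L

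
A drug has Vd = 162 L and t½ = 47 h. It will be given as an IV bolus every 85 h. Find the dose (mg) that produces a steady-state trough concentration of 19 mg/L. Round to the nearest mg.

τ/t½ = 85/47 ≈ 1.8085, so f = (1/2)^(85/47) ≈ 0.285485.
Cmin,ss = (D/Vd)·f/(1−f), so D = Cmin,ss·Vd·(1−f)/f.
D = 19 × 162 × (1−f)/f ≈ 19 × 162 × 2.50281 ≈ 7703.65 mg.

7704 mg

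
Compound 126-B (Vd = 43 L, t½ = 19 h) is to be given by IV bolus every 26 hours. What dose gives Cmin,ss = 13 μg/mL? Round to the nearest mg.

τ/t½ = 26/19 ≈ 1.3684, so f = (1/2)^(26/19) ≈ 0.387315.
Cmin,ss = (D/Vd)·f/(1−f), so D = Cmin,ss·Vd·(1−f)/f.
D = 13 × 43 × (1−f)/f ≈ 13 × 43 × 1.58188 ≈ 884.27 mg.

884 mg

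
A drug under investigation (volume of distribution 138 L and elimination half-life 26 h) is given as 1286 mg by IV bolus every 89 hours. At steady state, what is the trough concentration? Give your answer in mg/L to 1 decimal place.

1.0 mg/L

k = ln2/t½ = ln2/26 ≈ 0.026660 h⁻¹; fraction remaining f = e^(−kτ) = e^(−0.026660×89) ≈ 0.0932.
Each bolus raises the concentration by D/Vd = 1286/138 ≈ 9.319 mg/L.
Steady-state trough Cmin,ss = C₀·f/(1−f) ≈ 9.319 × 0.0932/0.9068 ≈ 0.958 mg/L.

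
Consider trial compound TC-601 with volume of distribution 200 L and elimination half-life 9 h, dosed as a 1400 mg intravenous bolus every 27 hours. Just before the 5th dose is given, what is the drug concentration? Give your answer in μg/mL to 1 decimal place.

f = (1/2)^(τ/t½) = (1/2)^(27/9) ≈ 0.1250.
C₀ = D/Vd = 1400/200 ≈ 7.000 μg/mL.
Before the 5th dose, 4 doses have been given. Superposition: Cmin = C₀·(f + f² + … + f^4).
≈ 7.000 × (0.1250 + 0.0156 + 0.0020 + 0.0002) ≈ 7.000 × 0.1428 ≈ 1.000 μg/mL.

1.0 μg/mL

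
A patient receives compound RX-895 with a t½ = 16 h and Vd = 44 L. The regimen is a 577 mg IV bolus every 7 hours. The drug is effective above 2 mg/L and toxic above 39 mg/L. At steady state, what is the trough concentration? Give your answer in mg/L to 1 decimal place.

Over one 7-h interval, 7/16 ≈ 0.4375 half-lives elapse, leaving f ≈ 0.7384 of each dose.
At steady state, accumulation factor R = 1/(1 − e^(−kτ)) ≈ 3.8226.
Each bolus raises the concentration by D/Vd = 577/44 ≈ 13.114 mg/L.
Steady-state peak Cmax,ss = C₀·R ≈ 13.114 × 3.8226 ≈ 50.130 mg/L.
One interval later, Cmin,ss = Cmax,ss·e^(−kτ) ≈ 50.130 × 0.7384 ≈ 37.016 mg/L.
Trough 37.0 mg/L vs MEC 2 mg/L: adequate.

37.0 mg/L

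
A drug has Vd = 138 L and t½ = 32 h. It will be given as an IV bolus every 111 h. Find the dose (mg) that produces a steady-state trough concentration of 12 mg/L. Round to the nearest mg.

16678 mg

τ/t½ = 111/32 ≈ 3.4688, so f = (1/2)^(111/32) ≈ 0.090324.
Cmin,ss = (D/Vd)·f/(1−f), so D = Cmin,ss·Vd·(1−f)/f.
D = 12 × 138 × (1−f)/f ≈ 12 × 138 × 10.07125 ≈ 16677.99 mg.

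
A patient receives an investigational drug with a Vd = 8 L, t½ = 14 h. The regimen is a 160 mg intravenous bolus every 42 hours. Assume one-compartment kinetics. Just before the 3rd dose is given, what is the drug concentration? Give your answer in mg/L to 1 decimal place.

f = (1/2)^(τ/t½) = (1/2)^(42/14) ≈ 0.1250.
C₀ = D/Vd = 160/8 ≈ 20.000 mg/L.
Before the 3rd dose, 2 doses have been given. Superposition: Cmin = C₀·(f + f²).
≈ 20.000 × (0.1250 + 0.0156) ≈ 20.000 × 0.1406 ≈ 2.812 mg/L.

2.8 mg/L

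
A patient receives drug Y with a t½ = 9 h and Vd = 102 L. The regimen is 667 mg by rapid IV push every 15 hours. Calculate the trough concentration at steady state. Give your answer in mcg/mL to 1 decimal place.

τ/t½ = 15/9 ≈ 1.6667, so fraction remaining f = (1/2)^(15/9) ≈ 0.3150.
At steady state, accumulation factor R = 1/(1 − e^(−kτ)) ≈ 1.4599.
Single-dose peak C₀ = D/Vd = 667/102 ≈ 6.539 mcg/mL.
Steady-state peak Cmax,ss = C₀·R ≈ 6.539 × 1.4599 ≈ 9.546 mcg/mL.
Steady-state trough Cmin,ss = Cmax,ss·f ≈ 9.546 × 0.3150 ≈ 3.007 mcg/mL.

3.0 mcg/mL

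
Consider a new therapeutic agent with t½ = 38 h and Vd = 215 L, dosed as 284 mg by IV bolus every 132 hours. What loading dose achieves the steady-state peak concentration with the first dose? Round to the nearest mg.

312 mg

f = (1/2)^(132/38) ≈ 0.090015; accumulation ratio R = 1/(1−f) ≈ 1.09892.
Loading dose to hit Cmax,ss on first dose: D_load = D_maint·R ≈ 284 × 1.09892 ≈ 312.09 mg.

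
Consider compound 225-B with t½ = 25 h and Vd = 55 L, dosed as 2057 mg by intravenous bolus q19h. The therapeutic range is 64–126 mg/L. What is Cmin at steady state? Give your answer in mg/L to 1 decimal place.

Over one 19-h interval, 19/25 ≈ 0.76 half-lives elapse, leaving f ≈ 0.5905 of each dose.
Single-dose peak C₀ = D/Vd = 2057/55 ≈ 37.400 mg/L.
Steady-state trough Cmin,ss = C₀·f/(1−f) ≈ 37.400 × 0.5905/0.4095 ≈ 53.931 mg/L.
Trough 53.9 mg/L vs MEC 64 mg/L: subtherapeutic.

53.9 mg/L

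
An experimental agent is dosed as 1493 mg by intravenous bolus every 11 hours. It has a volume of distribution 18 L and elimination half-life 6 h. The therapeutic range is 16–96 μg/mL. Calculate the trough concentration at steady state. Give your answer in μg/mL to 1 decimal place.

32.4 μg/mL

τ/t½ = 11/6 ≈ 1.8333, so fraction remaining f = (1/2)^(11/6) ≈ 0.2806.
Accumulation ratio R = 1/(1 − f) ≈ 1/0.7194 ≈ 1.3900.
Single-dose peak C₀ = D/Vd = 1493/18 ≈ 82.944 μg/mL.
Steady-state peak Cmax,ss = C₀·R ≈ 82.944 × 1.3900 ≈ 115.292 μg/mL.
One interval later, Cmin,ss = Cmax,ss·e^(−kτ) ≈ 115.292 × 0.2806 ≈ 32.351 μg/mL.
Trough 32.4 μg/mL vs MEC 16 μg/mL: adequate.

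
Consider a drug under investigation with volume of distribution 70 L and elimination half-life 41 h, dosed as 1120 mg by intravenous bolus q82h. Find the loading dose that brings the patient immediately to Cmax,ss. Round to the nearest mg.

1493 mg

f = (1/2)^(82/41) ≈ 0.250000; accumulation ratio R = 1/(1−f) ≈ 1.33333.
Loading dose to hit Cmax,ss on first dose: D_load = D_maint·R ≈ 1120 × 1.33333 ≈ 1493.33 mg.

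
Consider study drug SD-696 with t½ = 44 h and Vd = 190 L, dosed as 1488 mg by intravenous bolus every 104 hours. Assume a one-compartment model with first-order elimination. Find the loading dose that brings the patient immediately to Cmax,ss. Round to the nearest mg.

f = (1/2)^(104/44) ≈ 0.194301; accumulation ratio R = 1/(1−f) ≈ 1.24116.
Loading dose to hit Cmax,ss on first dose: D_load = D_maint·R ≈ 1488 × 1.24116 ≈ 1846.85 mg.

1847 mg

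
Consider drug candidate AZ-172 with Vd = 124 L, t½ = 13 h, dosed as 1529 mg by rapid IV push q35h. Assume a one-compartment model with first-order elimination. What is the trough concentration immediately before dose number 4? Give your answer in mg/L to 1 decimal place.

f = (1/2)^(τ/t½) = (1/2)^(35/13) ≈ 0.1547.
C₀ = D/Vd = 1529/124 ≈ 12.331 mg/L.
Before the 4th dose, 3 doses have been given. Superposition: Cmin = C₀·(f + f² + … + f^3).
≈ 12.331 × (0.1547 + 0.0239 + 0.0037) ≈ 12.331 × 0.1823 ≈ 2.248 mg/L.

2.2 mg/L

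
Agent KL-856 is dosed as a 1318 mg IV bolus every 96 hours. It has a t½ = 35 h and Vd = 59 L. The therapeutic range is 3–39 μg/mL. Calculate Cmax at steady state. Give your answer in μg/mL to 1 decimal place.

26.3 μg/mL

Over one 96-h interval, 96/35 ≈ 2.7429 half-lives elapse, leaving f ≈ 0.1494 of each dose.
Accumulation ratio R = 1/(1 − f) ≈ 1/0.8506 ≈ 1.1756.
Each bolus raises the concentration by D/Vd = 1318/59 ≈ 22.339 μg/mL.
Steady-state peak Cmax,ss = C₀·R ≈ 22.339 × 1.1756 ≈ 26.262 μg/mL.
Peak 26.3 μg/mL vs MTC 39 μg/mL: below toxic threshold.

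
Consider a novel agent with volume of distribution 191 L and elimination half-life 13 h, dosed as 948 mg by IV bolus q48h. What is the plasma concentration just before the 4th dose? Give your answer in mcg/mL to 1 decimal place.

0.4 mcg/mL

f = (1/2)^(τ/t½) = (1/2)^(48/13) ≈ 0.0774.
C₀ = D/Vd = 948/191 ≈ 4.963 mcg/mL.
Before the 4th dose, 3 doses have been given. Superposition: Cmin = C₀·(f + f² + … + f^3).
≈ 4.963 × (0.0774 + 0.0060 + 0.0005) ≈ 4.963 × 0.0839 ≈ 0.416 mcg/mL.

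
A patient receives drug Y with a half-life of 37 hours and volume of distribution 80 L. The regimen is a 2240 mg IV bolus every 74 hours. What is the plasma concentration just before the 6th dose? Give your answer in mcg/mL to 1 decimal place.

9.3 mcg/mL

f = (1/2)^(τ/t½) = (1/2)^(74/37) ≈ 0.2500.
C₀ = D/Vd = 2240/80 ≈ 28.000 mcg/mL.
Before the 6th dose, 5 doses have been given. Superposition: Cmin = C₀·(f + f² + … + f^5).
≈ 28.000 × (0.2500 + 0.0625 + 0.0156 + 0.0039 + 0.0010) ≈ 28.000 × 0.3330 ≈ 9.324 mcg/mL.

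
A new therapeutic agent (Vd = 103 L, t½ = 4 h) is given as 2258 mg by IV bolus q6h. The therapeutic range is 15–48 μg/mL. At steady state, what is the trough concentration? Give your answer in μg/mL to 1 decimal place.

Over one 6-h interval, 6/4 ≈ 1.5 half-lives elapse, leaving f ≈ 0.3536 of each dose.
Each bolus raises the concentration by D/Vd = 2258/103 ≈ 21.922 μg/mL.
Steady-state trough Cmin,ss = C₀·f/(1−f) ≈ 21.922 × 0.3536/0.6464 ≈ 11.992 μg/mL.
Trough 12.0 μg/mL vs MEC 15 μg/mL: subtherapeutic.

12.0 μg/mL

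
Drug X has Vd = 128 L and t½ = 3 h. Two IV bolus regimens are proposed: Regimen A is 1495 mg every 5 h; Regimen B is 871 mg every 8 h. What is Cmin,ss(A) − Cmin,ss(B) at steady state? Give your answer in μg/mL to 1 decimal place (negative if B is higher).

4.1 μg/mL

Regimen A: f = (1/2)^(5/3) ≈ 0.3150; Cmin,ss = (1495/128)·f/(1−f) ≈ 5.371 μg/mL.
Regimen B: f = (1/2)^(8/3) ≈ 0.1575; Cmin,ss = (871/128)·f/(1−f) ≈ 1.272 μg/mL.
Difference ≈ 5.371 − 1.272 ≈ 4.099 μg/mL.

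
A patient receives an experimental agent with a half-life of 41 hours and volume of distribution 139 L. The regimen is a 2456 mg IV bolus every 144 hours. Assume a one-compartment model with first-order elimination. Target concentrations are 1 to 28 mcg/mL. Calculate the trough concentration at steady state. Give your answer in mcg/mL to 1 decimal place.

1.7 mcg/mL

k = ln2/t½ = ln2/41 ≈ 0.016906 h⁻¹; fraction remaining f = e^(−kτ) = e^(−0.016906×144) ≈ 0.0876.
Accumulation ratio R = 1/(1 − f) ≈ 1/0.9124 ≈ 1.0960.
Single-dose peak C₀ = D/Vd = 2456/139 ≈ 17.669 mcg/mL.
Cmax,ss = C₀/(1 − f) ≈ 17.669/0.9124 ≈ 19.365 mcg/mL.
One interval later, Cmin,ss = Cmax,ss·e^(−kτ) ≈ 19.365 × 0.0876 ≈ 1.696 mcg/mL.
Trough 1.7 mcg/mL vs MEC 1 mcg/mL: adequate.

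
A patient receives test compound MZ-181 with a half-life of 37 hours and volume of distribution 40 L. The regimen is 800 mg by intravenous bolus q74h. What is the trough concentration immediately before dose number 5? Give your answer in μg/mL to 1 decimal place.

f = (1/2)^(τ/t½) = (1/2)^(74/37) ≈ 0.2500.
C₀ = D/Vd = 800/40 ≈ 20.000 μg/mL.
Before the 5th dose, 4 doses have been given. Superposition: Cmin = C₀·(f + f² + … + f^4).
≈ 20.000 × (0.2500 + 0.0625 + 0.0156 + 0.0039) ≈ 20.000 × 0.3320 ≈ 6.640 μg/mL.

6.6 μg/mL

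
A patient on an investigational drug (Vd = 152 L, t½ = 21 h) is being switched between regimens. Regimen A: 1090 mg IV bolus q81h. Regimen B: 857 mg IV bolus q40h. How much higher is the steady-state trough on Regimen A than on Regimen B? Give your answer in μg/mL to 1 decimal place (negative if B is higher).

-1.5 μg/mL

Regimen A: f = (1/2)^(81/21) ≈ 0.0690; Cmin,ss = (1090/152)·f/(1−f) ≈ 0.531 μg/mL.
Regimen B: f = (1/2)^(40/21) ≈ 0.2671; Cmin,ss = (857/152)·f/(1−f) ≈ 2.055 μg/mL.
Difference ≈ 0.531 − 2.055 ≈ -1.524 μg/mL.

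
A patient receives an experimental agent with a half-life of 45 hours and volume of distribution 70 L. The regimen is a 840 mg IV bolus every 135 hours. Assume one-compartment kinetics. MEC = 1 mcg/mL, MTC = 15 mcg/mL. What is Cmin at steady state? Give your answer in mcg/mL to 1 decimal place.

1.7 mcg/mL

The dosing interval is 3 half-lives, so f = 2^(−3) = 0.125.
Accumulation ratio R = 1/(1 − f) = 1/0.875 = 8/7.
Single-dose peak C₀ = D/Vd = 840/70 = 12 mcg/mL.
Steady-state peak Cmax,ss = C₀·R = 12 × 8/7 ≈ 13.714 mcg/mL.
Steady-state trough Cmin,ss = Cmax,ss·f ≈ 13.714 × 0.125 ≈ 1.714 mcg/mL.
Trough 1.7 mcg/mL vs MEC 1 mcg/mL: adequate.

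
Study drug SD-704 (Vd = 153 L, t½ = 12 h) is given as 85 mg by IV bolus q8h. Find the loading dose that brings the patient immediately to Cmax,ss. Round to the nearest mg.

230 mg

f = (1/2)^(8/12) ≈ 0.629961; accumulation ratio R = 1/(1−f) ≈ 2.70242.
Loading dose to hit Cmax,ss on first dose: D_load = D_maint·R ≈ 85 × 2.70242 ≈ 229.71 mg.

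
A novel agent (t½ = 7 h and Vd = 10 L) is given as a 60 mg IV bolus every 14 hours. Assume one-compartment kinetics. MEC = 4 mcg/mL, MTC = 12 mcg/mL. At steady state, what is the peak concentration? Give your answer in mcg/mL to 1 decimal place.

8.0 mcg/mL

The dosing interval is 2 half-lives, so f = 2^(−2) = 0.25.
Accumulation ratio R = 1/(1 − f) = 1/0.75 = 4/3.
Single-dose peak C₀ = D/Vd = 60/10 = 6 mcg/mL.
Steady-state peak Cmax,ss = C₀·R = 6 × 4/3 ≈ 8.000 mcg/mL.
Peak 8.0 mcg/mL vs MTC 12 mcg/mL: below toxic threshold.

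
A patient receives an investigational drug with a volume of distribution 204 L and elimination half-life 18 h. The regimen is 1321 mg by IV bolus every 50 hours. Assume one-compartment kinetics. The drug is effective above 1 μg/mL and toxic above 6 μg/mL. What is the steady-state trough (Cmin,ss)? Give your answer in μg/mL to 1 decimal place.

1.1 μg/mL

τ/t½ = 50/18 ≈ 2.7778, so fraction remaining f = (1/2)^(50/18) ≈ 0.1458.
At steady state, accumulation factor R = 1/(1 − e^(−kτ)) ≈ 1.1707.
Each bolus raises the concentration by D/Vd = 1321/204 ≈ 6.475 μg/mL.
Steady-state peak Cmax,ss = C₀·R ≈ 6.475 × 1.1707 ≈ 7.580 μg/mL.
One interval later, Cmin,ss = Cmax,ss·e^(−kτ) ≈ 7.580 × 0.1458 ≈ 1.105 μg/mL.
Trough 1.1 μg/mL vs MEC 1 μg/mL: adequate.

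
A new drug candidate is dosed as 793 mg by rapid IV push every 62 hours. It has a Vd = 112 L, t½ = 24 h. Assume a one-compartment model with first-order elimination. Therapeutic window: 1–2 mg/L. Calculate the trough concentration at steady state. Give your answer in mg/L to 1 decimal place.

1.4 mg/L

τ/t½ = 62/24 ≈ 2.5833, so fraction remaining f = (1/2)^(62/24) ≈ 0.1669.
Accumulation ratio R = 1/(1 − f) ≈ 1/0.8331 ≈ 1.2003.
Single-dose peak C₀ = D/Vd = 793/112 ≈ 7.080 mg/L.
Steady-state peak Cmax,ss = C₀·R ≈ 7.080 × 1.2003 ≈ 8.498 mg/L.
Steady-state trough Cmin,ss = Cmax,ss·f ≈ 8.498 × 0.1669 ≈ 1.418 mg/L.
Trough 1.4 mg/L vs MEC 1 mg/L: adequate.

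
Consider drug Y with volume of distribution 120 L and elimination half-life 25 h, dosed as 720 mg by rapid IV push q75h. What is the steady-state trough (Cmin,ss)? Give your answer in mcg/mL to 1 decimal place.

0.9 mcg/mL

τ = 75 h = 3 half-lives, so f = (1/2)^3 = 0.125.
At steady state, R = 1/(1 − 0.125) = 8/7.
Single-dose peak C₀ = D/Vd = 720/120 = 6 mcg/mL.
Steady-state peak Cmax,ss = C₀·R = 6 × 8/7 ≈ 6.857 mcg/mL.
Steady-state trough Cmin,ss = Cmax,ss·f ≈ 6.857 × 0.125 ≈ 0.857 mcg/mL.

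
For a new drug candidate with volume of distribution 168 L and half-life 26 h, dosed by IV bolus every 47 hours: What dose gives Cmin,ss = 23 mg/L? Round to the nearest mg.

τ/t½ = 47/26 ≈ 1.8077, so f = (1/2)^(47/26) ≈ 0.285647.
Cmin,ss = (D/Vd)·f/(1−f), so D = Cmin,ss·Vd·(1−f)/f.
D = 23 × 168 × (1−f)/f ≈ 23 × 168 × 2.50082 ≈ 9663.17 mg.

9663 mg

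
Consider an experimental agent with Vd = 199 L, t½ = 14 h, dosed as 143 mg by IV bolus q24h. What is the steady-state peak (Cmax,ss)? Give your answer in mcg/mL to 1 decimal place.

Over one 24-h interval, 24/14 ≈ 1.7143 half-lives elapse, leaving f ≈ 0.3048 of each dose.
At steady state, accumulation factor R = 1/(1 − e^(−kτ)) ≈ 1.4384.
Each bolus raises the concentration by D/Vd = 143/199 ≈ 0.719 mcg/mL.
Steady-state peak Cmax,ss = C₀·R ≈ 0.719 × 1.4384 ≈ 1.034 mcg/mL.

1.0 mcg/mL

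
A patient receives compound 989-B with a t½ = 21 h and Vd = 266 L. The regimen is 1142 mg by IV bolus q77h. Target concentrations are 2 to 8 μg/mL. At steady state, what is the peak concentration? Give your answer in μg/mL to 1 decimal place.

4.7 μg/mL

k = ln2/t½ = ln2/21 ≈ 0.033007 h⁻¹; fraction remaining f = e^(−kτ) = e^(−0.033007×77) ≈ 0.0787.
At steady state, accumulation factor R = 1/(1 − e^(−kτ)) ≈ 1.0854.
Each bolus raises the concentration by D/Vd = 1142/266 ≈ 4.293 μg/mL.
Steady-state peak Cmax,ss = C₀·R ≈ 4.293 × 1.0854 ≈ 4.660 μg/mL.
Peak 4.7 μg/mL vs MTC 8 μg/mL: below toxic threshold.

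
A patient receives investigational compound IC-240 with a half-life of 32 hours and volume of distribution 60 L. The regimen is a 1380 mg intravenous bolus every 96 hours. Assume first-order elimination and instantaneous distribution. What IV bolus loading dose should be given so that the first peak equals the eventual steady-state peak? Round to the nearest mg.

f = (1/2)^(96/32) ≈ 0.125000; accumulation ratio R = 1/(1−f) ≈ 1.14286.
Loading dose to hit Cmax,ss on first dose: D_load = D_maint·R ≈ 1380 × 1.14286 ≈ 1577.15 mg.

1577 mg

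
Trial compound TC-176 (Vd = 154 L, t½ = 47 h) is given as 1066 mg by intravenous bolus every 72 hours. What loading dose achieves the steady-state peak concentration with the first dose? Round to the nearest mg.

f = (1/2)^(72/47) ≈ 0.345818; accumulation ratio R = 1/(1−f) ≈ 1.52863.
Loading dose to hit Cmax,ss on first dose: D_load = D_maint·R ≈ 1066 × 1.52863 ≈ 1629.52 mg.

1630 mg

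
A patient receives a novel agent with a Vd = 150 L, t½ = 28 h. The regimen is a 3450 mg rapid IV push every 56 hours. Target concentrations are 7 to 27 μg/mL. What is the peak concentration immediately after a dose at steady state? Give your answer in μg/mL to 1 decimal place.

30.7 μg/mL

The dosing interval is 2 half-lives, so f = 2^(−2) = 0.25.
Accumulation ratio R = 1/(1 − f) = 1/0.75 = 4/3.
Single-dose peak C₀ = D/Vd = 3450/150 = 23 μg/mL.
Steady-state peak Cmax,ss = C₀·R = 23 × 4/3 ≈ 30.667 μg/mL.
Peak 30.7 μg/mL vs MTC 27 μg/mL: exceeds toxic threshold.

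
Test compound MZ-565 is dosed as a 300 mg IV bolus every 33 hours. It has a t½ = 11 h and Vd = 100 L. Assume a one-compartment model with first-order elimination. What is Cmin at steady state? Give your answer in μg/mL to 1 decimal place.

The dosing interval is 3 half-lives, so f = 2^(−3) = 0.125.
At steady state, R = 1/(1 − 0.125) = 8/7.
Single-dose peak C₀ = D/Vd = 300/100 = 3 μg/mL.
Steady-state peak Cmax,ss = C₀·R = 3 × 8/7 ≈ 3.429 μg/mL.
Steady-state trough Cmin,ss = Cmax,ss·f ≈ 3.429 × 0.125 ≈ 0.429 μg/mL.

0.4 μg/mL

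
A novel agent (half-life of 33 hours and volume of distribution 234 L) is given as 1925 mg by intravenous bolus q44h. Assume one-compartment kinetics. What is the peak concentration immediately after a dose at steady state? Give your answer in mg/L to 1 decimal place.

13.6 mg/L

k = ln2/t½ = ln2/33 ≈ 0.021004 h⁻¹; fraction remaining f = e^(−kτ) = e^(−0.021004×44) ≈ 0.3969.
At steady state, accumulation factor R = 1/(1 − e^(−kτ)) ≈ 1.6581.
Each bolus raises the concentration by D/Vd = 1925/234 ≈ 8.226 mg/L.
Steady-state peak Cmax,ss = C₀·R ≈ 8.226 × 1.6581 ≈ 13.640 mg/L.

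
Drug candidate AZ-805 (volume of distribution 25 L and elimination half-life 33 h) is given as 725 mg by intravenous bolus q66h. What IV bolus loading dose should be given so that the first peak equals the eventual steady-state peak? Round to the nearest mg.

967 mg

f = (1/2)^(66/33) ≈ 0.250000; accumulation ratio R = 1/(1−f) ≈ 1.33333.
Loading dose to hit Cmax,ss on first dose: D_load = D_maint·R ≈ 725 × 1.33333 ≈ 966.66 mg.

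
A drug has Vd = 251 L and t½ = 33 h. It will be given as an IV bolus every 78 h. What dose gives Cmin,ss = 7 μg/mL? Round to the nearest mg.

τ/t½ = 78/33 ≈ 2.3636, so f = (1/2)^(78/33) ≈ 0.194301.
Cmin,ss = (D/Vd)·f/(1−f), so D = Cmin,ss·Vd·(1−f)/f.
D = 7 × 251 × (1−f)/f ≈ 7 × 251 × 4.14665 ≈ 7285.66 mg.

7286 mg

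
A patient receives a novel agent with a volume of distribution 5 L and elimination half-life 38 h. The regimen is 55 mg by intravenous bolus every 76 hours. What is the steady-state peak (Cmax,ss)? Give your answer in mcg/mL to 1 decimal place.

14.7 mcg/mL

τ = 76 h = 2 half-lives, so f = (1/2)^2 = 0.25.
At steady state, R = 1/(1 − 0.25) = 4/3.
Single-dose peak C₀ = D/Vd = 55/5 = 11 mcg/mL.
Steady-state peak Cmax,ss = C₀·R = 11 × 4/3 ≈ 14.667 mcg/mL.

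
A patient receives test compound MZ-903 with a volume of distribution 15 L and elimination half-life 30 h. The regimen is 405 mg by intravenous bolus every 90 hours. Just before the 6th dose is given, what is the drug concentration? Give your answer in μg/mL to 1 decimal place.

f = (1/2)^(τ/t½) = (1/2)^(90/30) ≈ 0.1250.
C₀ = D/Vd = 405/15 ≈ 27.000 μg/mL.
Before the 6th dose, 5 doses have been given. Superposition: Cmin = C₀·(f + f² + … + f^5).
≈ 27.000 × (0.1250 + 0.0156 + 0.0020 + 0.0002 + 0.0000) ≈ 27.000 × 0.1428 ≈ 3.856 μg/mL.

3.9 μg/mL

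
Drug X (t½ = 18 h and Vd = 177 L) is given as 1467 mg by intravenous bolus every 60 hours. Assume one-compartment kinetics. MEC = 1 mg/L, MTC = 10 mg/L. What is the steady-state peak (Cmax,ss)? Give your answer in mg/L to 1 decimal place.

Over one 60-h interval, 60/18 ≈ 3.3333 half-lives elapse, leaving f ≈ 0.0992 of each dose.
At steady state, accumulation factor R = 1/(1 − e^(−kτ)) ≈ 1.1101.
Each bolus raises the concentration by D/Vd = 1467/177 ≈ 8.288 mg/L.
Cmax,ss = C₀/(1 − f) ≈ 8.288/0.9008 ≈ 9.201 mg/L.
Peak 9.2 mg/L vs MTC 10 mg/L: below toxic threshold.

9.2 mg/L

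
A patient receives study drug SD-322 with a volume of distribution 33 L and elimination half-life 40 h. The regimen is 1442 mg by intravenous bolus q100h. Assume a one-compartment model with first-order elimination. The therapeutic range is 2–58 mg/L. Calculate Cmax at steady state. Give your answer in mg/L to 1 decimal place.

τ/t½ = 100/40 ≈ 2.5, so fraction remaining f = (1/2)^(100/40) ≈ 0.1768.
Accumulation ratio R = 1/(1 − f) ≈ 1/0.8232 ≈ 1.2148.
Each bolus raises the concentration by D/Vd = 1442/33 ≈ 43.697 mg/L.
Steady-state peak Cmax,ss = C₀·R ≈ 43.697 × 1.2148 ≈ 53.083 mg/L.
Peak 53.1 mg/L vs MTC 58 mg/L: below toxic threshold.

53.1 mg/L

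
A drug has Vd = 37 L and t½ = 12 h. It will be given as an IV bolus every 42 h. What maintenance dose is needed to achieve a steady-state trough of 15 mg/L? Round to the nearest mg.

τ/t½ = 42/12 ≈ 3.5, so f = (1/2)^(42/12) ≈ 0.088388.
Cmin,ss = (D/Vd)·f/(1−f), so D = Cmin,ss·Vd·(1−f)/f.
D = 15 × 37 × (1−f)/f ≈ 15 × 37 × 10.31375 ≈ 5724.13 mg.

5724 mg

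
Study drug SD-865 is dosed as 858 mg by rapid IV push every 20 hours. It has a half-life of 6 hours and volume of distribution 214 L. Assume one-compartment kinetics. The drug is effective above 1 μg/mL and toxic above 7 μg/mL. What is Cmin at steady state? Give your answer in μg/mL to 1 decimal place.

0.4 μg/mL

Over one 20-h interval, 20/6 ≈ 3.3333 half-lives elapse, leaving f ≈ 0.0992 of each dose.
At steady state, accumulation factor R = 1/(1 − e^(−kτ)) ≈ 1.1101.
Each bolus raises the concentration by D/Vd = 858/214 ≈ 4.009 μg/mL.
Cmax,ss = C₀/(1 − f) ≈ 4.009/0.9008 ≈ 4.450 μg/mL.
Steady-state trough Cmin,ss = Cmax,ss·f ≈ 4.450 × 0.0992 ≈ 0.441 μg/mL.
Trough 0.4 μg/mL vs MEC 1 μg/mL: subtherapeutic.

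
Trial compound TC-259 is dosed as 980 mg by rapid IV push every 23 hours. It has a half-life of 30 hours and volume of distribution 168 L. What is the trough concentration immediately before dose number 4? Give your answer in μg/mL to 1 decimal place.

f = (1/2)^(τ/t½) = (1/2)^(23/30) ≈ 0.5878.
C₀ = D/Vd = 980/168 ≈ 5.833 μg/mL.
Before the 4th dose, 3 doses have been given. Superposition: Cmin = C₀·(f + f² + … + f^3).
≈ 5.833 × (0.5878 + 0.3455 + 0.2031) ≈ 5.833 × 1.1364 ≈ 6.629 μg/mL.

6.6 μg/mL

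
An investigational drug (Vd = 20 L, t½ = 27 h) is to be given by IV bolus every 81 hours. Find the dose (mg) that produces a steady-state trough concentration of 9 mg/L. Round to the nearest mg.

τ/t½ = 81/27 ≈ 3, so f = (1/2)^(81/27) ≈ 0.125000.
Cmin,ss = (D/Vd)·f/(1−f), so D = Cmin,ss·Vd·(1−f)/f.
D = 9 × 20 × (1−f)/f ≈ 9 × 20 × 7.00000 ≈ 1260.00 mg.

1260 mg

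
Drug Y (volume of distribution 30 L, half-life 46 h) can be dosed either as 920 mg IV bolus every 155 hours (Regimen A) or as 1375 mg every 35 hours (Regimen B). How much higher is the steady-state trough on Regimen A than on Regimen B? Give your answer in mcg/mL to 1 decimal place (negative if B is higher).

-62.7 mcg/mL

Regimen A: f = (1/2)^(155/46) ≈ 0.0968; Cmin,ss = (920/30)·f/(1−f) ≈ 3.287 mcg/mL.
Regimen B: f = (1/2)^(35/46) ≈ 0.5901; Cmin,ss = (1375/30)·f/(1−f) ≈ 65.983 mcg/mL.
Difference ≈ 3.287 − 65.983 ≈ -62.696 mcg/mL.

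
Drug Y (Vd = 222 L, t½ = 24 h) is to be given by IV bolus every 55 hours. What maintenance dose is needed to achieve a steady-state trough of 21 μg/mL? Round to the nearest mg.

18164 mg

τ/t½ = 55/24 ≈ 2.2917, so f = (1/2)^(55/24) ≈ 0.204239.
Cmin,ss = (D/Vd)·f/(1−f), so D = Cmin,ss·Vd·(1−f)/f.
D = 21 × 222 × (1−f)/f ≈ 21 × 222 × 3.89622 ≈ 18164.18 mg.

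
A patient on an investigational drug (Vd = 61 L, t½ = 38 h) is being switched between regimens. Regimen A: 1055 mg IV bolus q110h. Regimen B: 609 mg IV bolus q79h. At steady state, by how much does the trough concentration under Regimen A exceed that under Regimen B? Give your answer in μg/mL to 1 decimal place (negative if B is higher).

-0.4 μg/mL

Regimen A: f = (1/2)^(110/38) ≈ 0.1345; Cmin,ss = (1055/61)·f/(1−f) ≈ 2.688 μg/mL.
Regimen B: f = (1/2)^(79/38) ≈ 0.2367; Cmin,ss = (609/61)·f/(1−f) ≈ 3.096 μg/mL.
Difference ≈ 2.688 − 3.096 ≈ -0.408 μg/mL.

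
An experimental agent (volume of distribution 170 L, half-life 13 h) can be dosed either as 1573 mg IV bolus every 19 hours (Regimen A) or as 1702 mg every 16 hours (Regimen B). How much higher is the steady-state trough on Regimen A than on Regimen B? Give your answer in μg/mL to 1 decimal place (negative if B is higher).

-2.2 μg/mL

Regimen A: f = (1/2)^(19/13) ≈ 0.3631; Cmin,ss = (1573/170)·f/(1−f) ≈ 5.275 μg/mL.
Regimen B: f = (1/2)^(16/13) ≈ 0.4261; Cmin,ss = (1702/170)·f/(1−f) ≈ 7.433 μg/mL.
Difference ≈ 5.275 − 7.433 ≈ -2.158 μg/mL.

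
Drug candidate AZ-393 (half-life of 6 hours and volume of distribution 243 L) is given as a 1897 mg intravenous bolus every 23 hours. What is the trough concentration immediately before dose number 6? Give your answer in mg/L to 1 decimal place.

0.6 mg/L

f = (1/2)^(τ/t½) = (1/2)^(23/6) ≈ 0.0702.
C₀ = D/Vd = 1897/243 ≈ 7.807 mg/L.
Before the 6th dose, 5 doses have been given. Superposition: Cmin = C₀·(f + f² + … + f^5).
≈ 7.807 × (0.0702 + 0.0049 + 0.0003 + 0.0000 + 0.0000) ≈ 7.807 × 0.0754 ≈ 0.589 mg/L.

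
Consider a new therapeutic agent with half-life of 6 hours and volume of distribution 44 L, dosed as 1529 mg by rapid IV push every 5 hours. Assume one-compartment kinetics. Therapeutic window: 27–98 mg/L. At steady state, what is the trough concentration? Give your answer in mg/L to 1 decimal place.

Over one 5-h interval, 5/6 ≈ 0.83333 half-lives elapse, leaving f ≈ 0.5612 of each dose.
Accumulation ratio R = 1/(1 − f) ≈ 1/0.4388 ≈ 2.2789.
Each bolus raises the concentration by D/Vd = 1529/44 ≈ 34.750 mg/L.
Steady-state peak Cmax,ss = C₀·R ≈ 34.750 × 2.2789 ≈ 79.192 mg/L.
Steady-state trough Cmin,ss = Cmax,ss·f ≈ 79.192 × 0.5612 ≈ 44.443 mg/L.
Trough 44.4 mg/L vs MEC 27 mg/L: adequate.

44.4 mg/L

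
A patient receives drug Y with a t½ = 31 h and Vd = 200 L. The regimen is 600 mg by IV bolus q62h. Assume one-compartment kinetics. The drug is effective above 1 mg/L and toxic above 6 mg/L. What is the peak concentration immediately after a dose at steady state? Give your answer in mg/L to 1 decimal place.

The dosing interval is 2 half-lives, so f = 2^(−2) = 0.25.
At steady state, R = 1/(1 − 0.25) = 4/3.
Single-dose peak C₀ = D/Vd = 600/200 = 3 mg/L.
Steady-state peak Cmax,ss = C₀·R = 3 × 4/3 ≈ 4.000 mg/L.
Peak 4.0 mg/L vs MTC 6 mg/L: below toxic threshold.

4.0 mg/L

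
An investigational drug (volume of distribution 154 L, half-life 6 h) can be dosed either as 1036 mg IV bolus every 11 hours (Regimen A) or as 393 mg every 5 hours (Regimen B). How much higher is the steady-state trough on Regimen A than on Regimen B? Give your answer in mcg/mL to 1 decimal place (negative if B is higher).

Regimen A: f = (1/2)^(11/6) ≈ 0.2806; Cmin,ss = (1036/154)·f/(1−f) ≈ 2.624 mcg/mL.
Regimen B: f = (1/2)^(5/6) ≈ 0.5612; Cmin,ss = (393/154)·f/(1−f) ≈ 3.264 mcg/mL.
Difference ≈ 2.624 − 3.264 ≈ -0.640 mcg/mL.

-0.6 mcg/mL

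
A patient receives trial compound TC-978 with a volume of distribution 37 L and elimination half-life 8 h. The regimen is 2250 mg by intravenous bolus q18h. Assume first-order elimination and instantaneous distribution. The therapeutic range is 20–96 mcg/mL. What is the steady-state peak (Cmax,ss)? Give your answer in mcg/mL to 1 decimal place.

Over one 18-h interval, 18/8 ≈ 2.25 half-lives elapse, leaving f ≈ 0.2102 of each dose.
Accumulation ratio R = 1/(1 − f) ≈ 1/0.7898 ≈ 1.2661.
Single-dose peak C₀ = D/Vd = 2250/37 ≈ 60.811 mcg/mL.
Cmax,ss = C₀/(1 − f) ≈ 60.811/0.7898 ≈ 76.995 mcg/mL.
Peak 77.0 mcg/mL vs MTC 96 mcg/mL: below toxic threshold.

77.0 mcg/mL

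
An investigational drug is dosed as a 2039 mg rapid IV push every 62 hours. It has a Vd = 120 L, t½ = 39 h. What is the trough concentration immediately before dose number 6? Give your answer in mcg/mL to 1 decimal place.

f = (1/2)^(τ/t½) = (1/2)^(62/39) ≈ 0.3322.
C₀ = D/Vd = 2039/120 ≈ 16.992 mcg/mL.
Before the 6th dose, 5 doses have been given. Superposition: Cmin = C₀·(f + f² + … + f^5).
≈ 16.992 × (0.3322 + 0.1104 + 0.0367 + 0.0122 + 0.0040) ≈ 16.992 × 0.4955 ≈ 8.420 mcg/mL.

8.4 mcg/mL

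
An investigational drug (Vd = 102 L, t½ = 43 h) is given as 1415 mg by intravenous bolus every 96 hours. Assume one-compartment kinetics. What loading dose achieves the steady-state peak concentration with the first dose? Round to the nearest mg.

f = (1/2)^(96/43) ≈ 0.212781; accumulation ratio R = 1/(1−f) ≈ 1.27029.
Loading dose to hit Cmax,ss on first dose: D_load = D_maint·R ≈ 1415 × 1.27029 ≈ 1797.46 mg.

1797 mg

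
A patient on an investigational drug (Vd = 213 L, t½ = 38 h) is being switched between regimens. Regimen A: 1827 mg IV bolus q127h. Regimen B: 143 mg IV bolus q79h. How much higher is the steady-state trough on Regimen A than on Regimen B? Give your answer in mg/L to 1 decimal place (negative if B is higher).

Regimen A: f = (1/2)^(127/38) ≈ 0.0986; Cmin,ss = (1827/213)·f/(1−f) ≈ 0.938 mg/L.
Regimen B: f = (1/2)^(79/38) ≈ 0.2367; Cmin,ss = (143/213)·f/(1−f) ≈ 0.208 mg/L.
Difference ≈ 0.938 − 0.208 ≈ 0.730 mg/L.

0.7 mg/L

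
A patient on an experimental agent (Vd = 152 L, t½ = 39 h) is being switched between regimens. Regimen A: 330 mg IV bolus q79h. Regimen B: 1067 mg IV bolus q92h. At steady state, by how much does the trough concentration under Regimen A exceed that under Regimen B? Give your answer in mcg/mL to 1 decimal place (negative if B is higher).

-1.0 mcg/mL

Regimen A: f = (1/2)^(79/39) ≈ 0.2456; Cmin,ss = (330/152)·f/(1−f) ≈ 0.707 mcg/mL.
Regimen B: f = (1/2)^(92/39) ≈ 0.1949; Cmin,ss = (1067/152)·f/(1−f) ≈ 1.699 mcg/mL.
Difference ≈ 0.707 − 1.699 ≈ -0.992 mcg/mL.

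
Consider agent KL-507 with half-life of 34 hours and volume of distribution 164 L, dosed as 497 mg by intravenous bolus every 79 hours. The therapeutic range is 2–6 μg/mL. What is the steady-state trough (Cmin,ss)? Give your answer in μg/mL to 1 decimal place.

0.8 μg/mL

k = ln2/t½ = ln2/34 ≈ 0.020387 h⁻¹; fraction remaining f = e^(−kτ) = e^(−0.020387×79) ≈ 0.1998.
At steady state, accumulation factor R = 1/(1 − e^(−kτ)) ≈ 1.2497.
Single-dose peak C₀ = D/Vd = 497/164 ≈ 3.030 μg/mL.
Cmax,ss = C₀/(1 − f) ≈ 3.030/0.8002 ≈ 3.787 μg/mL.
One interval later, Cmin,ss = Cmax,ss·e^(−kτ) ≈ 3.787 × 0.1998 ≈ 0.757 μg/mL.
Trough 0.8 μg/mL vs MEC 2 μg/mL: subtherapeutic.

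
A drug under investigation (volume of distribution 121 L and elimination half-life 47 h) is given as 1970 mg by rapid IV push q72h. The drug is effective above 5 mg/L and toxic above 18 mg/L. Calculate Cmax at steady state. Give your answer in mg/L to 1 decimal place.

τ/t½ = 72/47 ≈ 1.5319, so fraction remaining f = (1/2)^(72/47) ≈ 0.3458.
At steady state, accumulation factor R = 1/(1 − e^(−kτ)) ≈ 1.5286.
Each bolus raises the concentration by D/Vd = 1970/121 ≈ 16.281 mg/L.
Steady-state peak Cmax,ss = C₀·R ≈ 16.281 × 1.5286 ≈ 24.887 mg/L.
Peak 24.9 mg/L vs MTC 18 mg/L: exceeds toxic threshold.

24.9 mg/L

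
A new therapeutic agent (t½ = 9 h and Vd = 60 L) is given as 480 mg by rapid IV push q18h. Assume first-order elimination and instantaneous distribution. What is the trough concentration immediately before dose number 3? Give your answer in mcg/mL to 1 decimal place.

f = (1/2)^(τ/t½) = (1/2)^(18/9) ≈ 0.2500.
C₀ = D/Vd = 480/60 ≈ 8.000 mcg/mL.
Before the 3rd dose, 2 doses have been given. Superposition: Cmin = C₀·(f + f²).
≈ 8.000 × (0.2500 + 0.0625) ≈ 8.000 × 0.3125 ≈ 2.500 mcg/mL.

2.5 mcg/mL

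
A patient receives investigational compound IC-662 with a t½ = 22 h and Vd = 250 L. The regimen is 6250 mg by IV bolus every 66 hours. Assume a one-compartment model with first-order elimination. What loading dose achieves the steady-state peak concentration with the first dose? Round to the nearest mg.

7143 mg

f = (1/2)^(66/22) ≈ 0.125000; accumulation ratio R = 1/(1−f) ≈ 1.14286.
Loading dose to hit Cmax,ss on first dose: D_load = D_maint·R ≈ 6250 × 1.14286 ≈ 7142.88 mg.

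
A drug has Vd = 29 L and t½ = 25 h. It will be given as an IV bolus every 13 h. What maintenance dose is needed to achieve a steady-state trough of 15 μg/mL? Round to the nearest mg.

189 mg

τ/t½ = 13/25 ≈ 0.52, so f = (1/2)^(13/25) ≈ 0.697372.
Cmin,ss = (D/Vd)·f/(1−f), so D = Cmin,ss·Vd·(1−f)/f.
D = 15 × 29 × (1−f)/f ≈ 15 × 29 × 0.43395 ≈ 188.77 mg.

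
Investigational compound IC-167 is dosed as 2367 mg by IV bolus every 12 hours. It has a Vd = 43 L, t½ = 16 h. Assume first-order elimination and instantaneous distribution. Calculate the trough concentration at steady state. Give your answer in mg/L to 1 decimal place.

80.7 mg/L

τ/t½ = 12/16 ≈ 0.75, so fraction remaining f = (1/2)^(12/16) ≈ 0.5946.
At steady state, accumulation factor R = 1/(1 − e^(−kτ)) ≈ 2.4667.
Each bolus raises the concentration by D/Vd = 2367/43 ≈ 55.047 mg/L.
Steady-state peak Cmax,ss = C₀·R ≈ 55.047 × 2.4667 ≈ 135.784 mg/L.
One interval later, Cmin,ss = Cmax,ss·e^(−kτ) ≈ 135.784 × 0.5946 ≈ 80.737 mg/L.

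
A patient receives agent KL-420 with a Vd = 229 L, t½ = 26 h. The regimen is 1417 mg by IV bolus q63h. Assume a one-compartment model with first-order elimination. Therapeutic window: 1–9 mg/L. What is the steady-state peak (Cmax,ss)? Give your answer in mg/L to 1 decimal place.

7.6 mg/L

τ/t½ = 63/26 ≈ 2.4231, so fraction remaining f = (1/2)^(63/26) ≈ 0.1865.
At steady state, accumulation factor R = 1/(1 − e^(−kτ)) ≈ 1.2293.
Each bolus raises the concentration by D/Vd = 1417/229 ≈ 6.188 mg/L.
Steady-state peak Cmax,ss = C₀·R ≈ 6.188 × 1.2293 ≈ 7.607 mg/L.
Peak 7.6 mg/L vs MTC 9 mg/L: below toxic threshold.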